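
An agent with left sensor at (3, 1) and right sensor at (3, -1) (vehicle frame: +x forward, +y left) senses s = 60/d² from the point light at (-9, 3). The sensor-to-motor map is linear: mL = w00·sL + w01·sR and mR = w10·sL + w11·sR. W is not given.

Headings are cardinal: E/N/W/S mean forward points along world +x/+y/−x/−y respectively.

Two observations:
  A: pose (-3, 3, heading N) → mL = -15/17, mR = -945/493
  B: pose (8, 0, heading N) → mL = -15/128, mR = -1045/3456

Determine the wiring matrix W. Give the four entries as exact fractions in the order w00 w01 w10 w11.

-1/2 0 -1/2 -1

obs A: pose=(-3,3,N) → sL=30/17, sR=30/29, mL=-15/17, mR=-945/493
obs B: pose=(8,0,N) → sL=15/64, sR=5/27, mL=-15/128, mR=-1045/3456
sensor matrix S = [[30/17, 30/29], [15/64, 5/27]]; det S = 11975/141984
solve [mL_A; mL_B] = S·[w00; w01] and [mR_A; mR_B] = S·[w10; w11]:
  w00 = -1/2, w01 = 0, w10 = -1/2, w11 = -1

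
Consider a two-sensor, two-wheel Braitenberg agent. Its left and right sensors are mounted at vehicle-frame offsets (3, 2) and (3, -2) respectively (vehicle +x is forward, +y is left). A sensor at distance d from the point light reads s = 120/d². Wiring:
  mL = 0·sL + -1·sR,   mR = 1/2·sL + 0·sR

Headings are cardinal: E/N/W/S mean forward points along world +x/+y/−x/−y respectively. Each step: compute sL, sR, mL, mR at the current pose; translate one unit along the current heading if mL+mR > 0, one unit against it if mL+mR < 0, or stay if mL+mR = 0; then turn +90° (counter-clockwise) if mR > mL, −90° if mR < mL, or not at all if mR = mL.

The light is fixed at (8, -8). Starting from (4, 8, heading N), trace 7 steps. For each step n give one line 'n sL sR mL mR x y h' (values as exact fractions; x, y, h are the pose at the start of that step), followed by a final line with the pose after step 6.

n=0: pose=(4,8,N); sL=120/397, sR=24/73; mL=-24/73, mR=60/397; mL+mR=-5148/28981 → advance -1; mR−mL=13908/28981 → turn +1·90°
n=1: pose=(4,7,W); sL=60/109, sR=60/169; mL=-60/169, mR=30/109; mL+mR=-1470/18421 → advance -1; mR−mL=11610/18421 → turn +1·90°
n=2: pose=(5,7,S); sL=24/29, sR=120/169; mL=-120/169, mR=12/29; mL+mR=-1452/4901 → advance -1; mR−mL=5508/4901 → turn +1·90°
n=3: pose=(5,8,E); sL=10/27, sR=30/49; mL=-30/49, mR=5/27; mL+mR=-565/1323 → advance -1; mR−mL=1055/1323 → turn +1·90°
n=4: pose=(4,8,N); sL=120/397, sR=24/73; mL=-24/73, mR=60/397; mL+mR=-5148/28981 → advance -1; mR−mL=13908/28981 → turn +1·90°
n=5: pose=(4,7,W); sL=60/109, sR=60/169; mL=-60/169, mR=30/109; mL+mR=-1470/18421 → advance -1; mR−mL=11610/18421 → turn +1·90°
n=6: pose=(5,7,S); sL=24/29, sR=120/169; mL=-120/169, mR=12/29; mL+mR=-1452/4901 → advance -1; mR−mL=5508/4901 → turn +1·90°

0 120/397 24/73 -24/73 60/397 4 8 N
1 60/109 60/169 -60/169 30/109 4 7 W
2 24/29 120/169 -120/169 12/29 5 7 S
3 10/27 30/49 -30/49 5/27 5 8 E
4 120/397 24/73 -24/73 60/397 4 8 N
5 60/109 60/169 -60/169 30/109 4 7 W
6 24/29 120/169 -120/169 12/29 5 7 S
final 5 8 E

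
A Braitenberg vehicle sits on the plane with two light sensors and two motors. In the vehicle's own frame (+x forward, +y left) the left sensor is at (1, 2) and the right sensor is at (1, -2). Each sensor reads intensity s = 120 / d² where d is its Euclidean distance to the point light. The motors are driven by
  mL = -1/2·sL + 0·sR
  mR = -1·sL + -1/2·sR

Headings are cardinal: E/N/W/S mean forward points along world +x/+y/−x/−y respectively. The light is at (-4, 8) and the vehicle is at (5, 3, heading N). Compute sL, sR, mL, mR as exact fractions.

left sensor world pos  = (3, 4); dL² = 65
right sensor world pos = (7, 4); dR² = 137
sL = 120/65 = 24/13
sR = 120/137 = 120/137
mL = -1/2·sL + 0·sR = -12/13
mR = -1·sL + -1/2·sR = -4068/1781

24/13 120/137 -12/13 -4068/1781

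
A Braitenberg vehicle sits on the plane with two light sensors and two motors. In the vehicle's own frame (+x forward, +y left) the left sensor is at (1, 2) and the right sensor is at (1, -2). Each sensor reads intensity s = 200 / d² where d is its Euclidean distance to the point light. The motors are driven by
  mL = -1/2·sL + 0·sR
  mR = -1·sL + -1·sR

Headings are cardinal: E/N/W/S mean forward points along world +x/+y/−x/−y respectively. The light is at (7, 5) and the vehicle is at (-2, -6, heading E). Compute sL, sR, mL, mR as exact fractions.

left sensor world pos  = (-1, -4); dL² = 145
right sensor world pos = (-1, -8); dR² = 233
sL = 200/145 = 40/29
sR = 200/233 = 200/233
mL = -1/2·sL + 0·sR = -20/29
mR = -1·sL + -1·sR = -15120/6757

40/29 200/233 -20/29 -15120/6757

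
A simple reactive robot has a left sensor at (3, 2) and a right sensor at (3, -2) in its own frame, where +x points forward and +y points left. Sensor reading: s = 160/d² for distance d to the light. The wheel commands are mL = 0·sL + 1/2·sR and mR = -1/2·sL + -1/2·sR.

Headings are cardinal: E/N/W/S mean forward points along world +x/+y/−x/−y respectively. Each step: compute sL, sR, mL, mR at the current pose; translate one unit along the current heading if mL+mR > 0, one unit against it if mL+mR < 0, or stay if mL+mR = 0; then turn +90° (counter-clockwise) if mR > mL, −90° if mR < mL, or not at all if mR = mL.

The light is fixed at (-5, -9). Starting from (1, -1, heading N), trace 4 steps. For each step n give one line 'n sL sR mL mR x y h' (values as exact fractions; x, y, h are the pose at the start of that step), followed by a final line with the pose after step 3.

n=0: pose=(1,-1,N); sL=160/137, sR=32/37; mL=16/37, mR=-5152/5069; mL+mR=-80/137 → advance -1; mR−mL=-7344/5069 → turn -1·90°
n=1: pose=(1,-2,E); sL=80/81, sR=80/53; mL=40/53, mR=-5360/4293; mL+mR=-40/81 → advance -1; mR−mL=-8600/4293 → turn -1·90°
n=2: pose=(0,-2,S); sL=32/13, sR=32/5; mL=16/5, mR=-288/65; mL+mR=-16/13 → advance -1; mR−mL=-496/65 → turn -1·90°
n=3: pose=(0,-1,W); sL=4, sR=20/13; mL=10/13, mR=-36/13; mL+mR=-2 → advance -1; mR−mL=-46/13 → turn -1·90°

0 160/137 32/37 16/37 -5152/5069 1 -1 N
1 80/81 80/53 40/53 -5360/4293 1 -2 E
2 32/13 32/5 16/5 -288/65 0 -2 S
3 4 20/13 10/13 -36/13 0 -1 W
final 1 -1 N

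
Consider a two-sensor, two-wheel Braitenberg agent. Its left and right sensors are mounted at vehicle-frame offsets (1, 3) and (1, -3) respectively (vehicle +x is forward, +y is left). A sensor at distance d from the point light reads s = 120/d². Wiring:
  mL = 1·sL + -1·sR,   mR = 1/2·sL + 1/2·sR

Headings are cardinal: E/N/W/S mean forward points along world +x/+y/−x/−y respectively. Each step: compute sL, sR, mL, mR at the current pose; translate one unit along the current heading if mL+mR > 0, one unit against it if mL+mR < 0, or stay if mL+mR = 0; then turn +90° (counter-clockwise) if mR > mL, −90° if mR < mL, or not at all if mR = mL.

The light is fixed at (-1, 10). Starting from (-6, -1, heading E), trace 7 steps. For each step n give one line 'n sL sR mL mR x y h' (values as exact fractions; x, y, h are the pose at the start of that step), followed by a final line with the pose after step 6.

0 3/2 30/53 99/106 219/212 -6 -1 E
1 120/149 120/101 -5760/15049 15000/15049 -5 -1 N
2 60/97 60/37 -3600/3589 4020/3589 -5 0 W
3 24/25 24/37 288/925 744/925 -6 0 S
4 3/2 30/53 99/106 219/212 -6 -1 E
5 120/149 120/101 -5760/15049 15000/15049 -5 -1 N
6 60/97 60/37 -3600/3589 4020/3589 -5 0 W
final -6 0 S

n=0: pose=(-6,-1,E); sL=3/2, sR=30/53; mL=99/106, mR=219/212; mL+mR=417/212 → advance +1; mR−mL=21/212 → turn +1·90°
n=1: pose=(-5,-1,N); sL=120/149, sR=120/101; mL=-5760/15049, mR=15000/15049; mL+mR=9240/15049 → advance +1; mR−mL=20760/15049 → turn +1·90°
n=2: pose=(-5,0,W); sL=60/97, sR=60/37; mL=-3600/3589, mR=4020/3589; mL+mR=420/3589 → advance +1; mR−mL=7620/3589 → turn +1·90°
n=3: pose=(-6,0,S); sL=24/25, sR=24/37; mL=288/925, mR=744/925; mL+mR=1032/925 → advance +1; mR−mL=456/925 → turn +1·90°
n=4: pose=(-6,-1,E); sL=3/2, sR=30/53; mL=99/106, mR=219/212; mL+mR=417/212 → advance +1; mR−mL=21/212 → turn +1·90°
n=5: pose=(-5,-1,N); sL=120/149, sR=120/101; mL=-5760/15049, mR=15000/15049; mL+mR=9240/15049 → advance +1; mR−mL=20760/15049 → turn +1·90°
n=6: pose=(-5,0,W); sL=60/97, sR=60/37; mL=-3600/3589, mR=4020/3589; mL+mR=420/3589 → advance +1; mR−mL=7620/3589 → turn +1·90°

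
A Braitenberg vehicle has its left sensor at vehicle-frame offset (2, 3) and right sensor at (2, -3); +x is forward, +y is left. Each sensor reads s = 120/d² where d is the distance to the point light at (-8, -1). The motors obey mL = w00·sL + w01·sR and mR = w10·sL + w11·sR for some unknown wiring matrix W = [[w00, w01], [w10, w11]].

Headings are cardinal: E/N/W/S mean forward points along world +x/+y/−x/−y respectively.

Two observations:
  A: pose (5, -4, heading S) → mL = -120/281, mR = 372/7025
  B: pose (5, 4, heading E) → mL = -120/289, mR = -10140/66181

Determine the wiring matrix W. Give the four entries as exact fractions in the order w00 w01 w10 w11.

-1 0 -1 1/2

obs A: pose=(5,-4,S) → sL=120/281, sR=24/25, mL=-120/281, mR=372/7025
obs B: pose=(5,4,E) → sL=120/289, sR=120/229, mL=-120/289, mR=-10140/66181
sensor matrix S = [[120/281, 24/25], [120/289, 120/229]]; det S = -16257024/92984305
solve [mL_A; mL_B] = S·[w00; w01] and [mR_A; mR_B] = S·[w10; w11]:
  w00 = -1, w01 = 0, w10 = -1, w11 = 1/2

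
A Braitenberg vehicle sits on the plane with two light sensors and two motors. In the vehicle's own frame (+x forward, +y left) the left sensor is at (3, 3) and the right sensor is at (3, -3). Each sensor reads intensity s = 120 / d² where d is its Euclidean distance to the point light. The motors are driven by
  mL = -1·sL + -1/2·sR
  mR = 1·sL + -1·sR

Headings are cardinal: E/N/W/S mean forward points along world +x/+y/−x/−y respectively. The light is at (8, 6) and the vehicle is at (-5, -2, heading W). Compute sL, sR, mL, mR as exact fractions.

left sensor world pos  = (-8, -5); dL² = 377
right sensor world pos = (-8, 1); dR² = 281
sL = 120/377 = 120/377
sR = 120/281 = 120/281
mL = -1·sL + -1/2·sR = -56340/105937
mR = 1·sL + -1·sR = -11520/105937

120/377 120/281 -56340/105937 -11520/105937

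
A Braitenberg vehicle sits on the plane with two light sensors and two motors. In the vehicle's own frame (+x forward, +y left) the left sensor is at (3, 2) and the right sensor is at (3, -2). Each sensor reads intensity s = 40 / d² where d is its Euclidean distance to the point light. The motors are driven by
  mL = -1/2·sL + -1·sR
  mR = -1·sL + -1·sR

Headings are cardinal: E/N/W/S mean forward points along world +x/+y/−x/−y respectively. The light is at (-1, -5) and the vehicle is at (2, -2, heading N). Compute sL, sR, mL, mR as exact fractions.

40/37 40/61 -2700/2257 -3920/2257

left sensor world pos  = (0, 1); dL² = 37
right sensor world pos = (4, 1); dR² = 61
sL = 40/37 = 40/37
sR = 40/61 = 40/61
mL = -1/2·sL + -1·sR = -2700/2257
mR = -1·sL + -1·sR = -3920/2257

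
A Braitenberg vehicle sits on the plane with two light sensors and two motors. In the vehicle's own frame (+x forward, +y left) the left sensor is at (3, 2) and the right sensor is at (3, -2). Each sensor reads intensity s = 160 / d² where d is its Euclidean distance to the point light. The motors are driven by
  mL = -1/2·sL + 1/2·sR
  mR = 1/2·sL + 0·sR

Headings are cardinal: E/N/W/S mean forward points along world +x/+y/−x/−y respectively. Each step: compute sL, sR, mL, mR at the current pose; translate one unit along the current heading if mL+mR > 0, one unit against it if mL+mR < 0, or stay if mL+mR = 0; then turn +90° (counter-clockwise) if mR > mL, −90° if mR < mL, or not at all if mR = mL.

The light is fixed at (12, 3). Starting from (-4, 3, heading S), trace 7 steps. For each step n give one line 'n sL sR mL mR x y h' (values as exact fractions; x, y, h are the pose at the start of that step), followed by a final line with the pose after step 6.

n=0: pose=(-4,3,S); sL=32/41, sR=160/333; mL=-2048/13653, mR=16/41; mL+mR=80/333 → advance +1; mR−mL=7376/13653 → turn +1·90°
n=1: pose=(-4,2,E); sL=16/17, sR=80/89; mL=-32/1513, mR=8/17; mL+mR=40/89 → advance +1; mR−mL=744/1513 → turn +1·90°
n=2: pose=(-3,2,N); sL=160/293, sR=160/173; mL=9600/50689, mR=80/293; mL+mR=80/173 → advance +1; mR−mL=4240/50689 → turn +1·90°
n=3: pose=(-3,3,W); sL=20/41, sR=20/41; mL=0, mR=10/41; mL+mR=10/41 → advance +1; mR−mL=10/41 → turn +1·90°
n=4: pose=(-4,3,S); sL=32/41, sR=160/333; mL=-2048/13653, mR=16/41; mL+mR=80/333 → advance +1; mR−mL=7376/13653 → turn +1·90°
n=5: pose=(-4,2,E); sL=16/17, sR=80/89; mL=-32/1513, mR=8/17; mL+mR=40/89 → advance +1; mR−mL=744/1513 → turn +1·90°
n=6: pose=(-3,2,N); sL=160/293, sR=160/173; mL=9600/50689, mR=80/293; mL+mR=80/173 → advance +1; mR−mL=4240/50689 → turn +1·90°

0 32/41 160/333 -2048/13653 16/41 -4 3 S
1 16/17 80/89 -32/1513 8/17 -4 2 E
2 160/293 160/173 9600/50689 80/293 -3 2 N
3 20/41 20/41 0 10/41 -3 3 W
4 32/41 160/333 -2048/13653 16/41 -4 3 S
5 16/17 80/89 -32/1513 8/17 -4 2 E
6 160/293 160/173 9600/50689 80/293 -3 2 N
final -3 3 W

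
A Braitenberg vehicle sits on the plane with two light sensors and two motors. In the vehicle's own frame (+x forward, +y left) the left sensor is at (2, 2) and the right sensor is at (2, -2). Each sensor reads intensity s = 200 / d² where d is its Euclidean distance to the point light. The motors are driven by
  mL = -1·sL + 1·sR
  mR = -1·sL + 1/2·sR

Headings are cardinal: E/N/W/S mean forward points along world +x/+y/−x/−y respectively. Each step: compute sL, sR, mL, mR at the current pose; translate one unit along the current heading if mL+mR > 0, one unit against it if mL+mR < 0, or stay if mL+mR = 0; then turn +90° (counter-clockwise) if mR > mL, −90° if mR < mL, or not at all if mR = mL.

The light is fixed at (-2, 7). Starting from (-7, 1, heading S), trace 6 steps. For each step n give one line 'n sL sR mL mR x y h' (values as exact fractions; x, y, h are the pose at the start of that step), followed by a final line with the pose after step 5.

0 200/73 200/113 -8000/8249 -15300/8249 -7 1 S
1 100/49 100/29 2000/1421 -450/1421 -7 2 W
2 200/73 8 384/73 92/73 -8 2 N
3 10 50/13 -80/13 -105/13 -8 3 E
4 200/61 200/117 -11200/7137 -17300/7137 -9 3 S
5 100/53 100/41 1200/2173 -1450/2173 -9 4 W
final -8 4 N

n=0: pose=(-7,1,S); sL=200/73, sR=200/113; mL=-8000/8249, mR=-15300/8249; mL+mR=-23300/8249 → advance -1; mR−mL=-100/113 → turn -1·90°
n=1: pose=(-7,2,W); sL=100/49, sR=100/29; mL=2000/1421, mR=-450/1421; mL+mR=1550/1421 → advance +1; mR−mL=-50/29 → turn -1·90°
n=2: pose=(-8,2,N); sL=200/73, sR=8; mL=384/73, mR=92/73; mL+mR=476/73 → advance +1; mR−mL=-4 → turn -1·90°
n=3: pose=(-8,3,E); sL=10, sR=50/13; mL=-80/13, mR=-105/13; mL+mR=-185/13 → advance -1; mR−mL=-25/13 → turn -1·90°
n=4: pose=(-9,3,S); sL=200/61, sR=200/117; mL=-11200/7137, mR=-17300/7137; mL+mR=-9500/2379 → advance -1; mR−mL=-100/117 → turn -1·90°
n=5: pose=(-9,4,W); sL=100/53, sR=100/41; mL=1200/2173, mR=-1450/2173; mL+mR=-250/2173 → advance -1; mR−mL=-50/41 → turn -1·90°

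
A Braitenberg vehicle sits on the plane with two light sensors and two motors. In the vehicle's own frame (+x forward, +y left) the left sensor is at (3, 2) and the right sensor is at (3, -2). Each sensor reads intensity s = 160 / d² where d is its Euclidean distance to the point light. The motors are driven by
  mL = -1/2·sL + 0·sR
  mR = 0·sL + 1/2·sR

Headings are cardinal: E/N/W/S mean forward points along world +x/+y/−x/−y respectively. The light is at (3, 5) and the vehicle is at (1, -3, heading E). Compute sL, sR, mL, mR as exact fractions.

left sensor world pos  = (4, -1); dL² = 37
right sensor world pos = (4, -5); dR² = 101
sL = 160/37 = 160/37
sR = 160/101 = 160/101
mL = -1/2·sL + 0·sR = -80/37
mR = 0·sL + 1/2·sR = 80/101

160/37 160/101 -80/37 80/101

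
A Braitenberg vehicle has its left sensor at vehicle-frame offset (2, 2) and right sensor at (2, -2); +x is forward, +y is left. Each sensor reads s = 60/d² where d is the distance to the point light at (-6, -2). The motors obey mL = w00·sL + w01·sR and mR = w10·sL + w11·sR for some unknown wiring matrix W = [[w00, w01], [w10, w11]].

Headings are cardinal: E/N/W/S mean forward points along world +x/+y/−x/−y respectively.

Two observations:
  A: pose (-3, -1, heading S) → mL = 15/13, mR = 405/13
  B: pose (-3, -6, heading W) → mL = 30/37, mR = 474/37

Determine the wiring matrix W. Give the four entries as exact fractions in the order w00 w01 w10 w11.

obs A: pose=(-3,-1,S) → sL=30/13, sR=30, mL=15/13, mR=405/13
obs B: pose=(-3,-6,W) → sL=60/37, sR=12, mL=30/37, mR=474/37
sensor matrix S = [[30/13, 30], [60/37, 12]]; det S = -10080/481
solve [mL_A; mL_B] = S·[w00; w01] and [mR_A; mR_B] = S·[w10; w11]:
  w00 = 1/2, w01 = 0, w10 = 1/2, w11 = 1

1/2 0 1/2 1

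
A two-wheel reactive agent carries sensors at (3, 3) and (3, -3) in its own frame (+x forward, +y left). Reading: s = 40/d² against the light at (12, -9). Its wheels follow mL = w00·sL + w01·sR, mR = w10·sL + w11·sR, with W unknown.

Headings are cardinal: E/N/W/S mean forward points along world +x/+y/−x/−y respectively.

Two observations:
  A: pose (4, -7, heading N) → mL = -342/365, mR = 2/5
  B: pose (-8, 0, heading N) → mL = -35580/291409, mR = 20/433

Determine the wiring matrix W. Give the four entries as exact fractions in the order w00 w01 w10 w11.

obs A: pose=(4,-7,N) → sL=20/73, sR=4/5, mL=-342/365, mR=2/5
obs B: pose=(-8,0,N) → sL=40/673, sR=40/433, mL=-35580/291409, mR=20/433
sensor matrix S = [[20/73, 4/5], [40/673, 40/433]]; det S = -473088/21272857
solve [mL_A; mL_B] = S·[w00; w01] and [mR_A; mR_B] = S·[w10; w11]:
  w00 = -1/2, w01 = -1, w10 = 0, w11 = 1/2

-1/2 -1 0 1/2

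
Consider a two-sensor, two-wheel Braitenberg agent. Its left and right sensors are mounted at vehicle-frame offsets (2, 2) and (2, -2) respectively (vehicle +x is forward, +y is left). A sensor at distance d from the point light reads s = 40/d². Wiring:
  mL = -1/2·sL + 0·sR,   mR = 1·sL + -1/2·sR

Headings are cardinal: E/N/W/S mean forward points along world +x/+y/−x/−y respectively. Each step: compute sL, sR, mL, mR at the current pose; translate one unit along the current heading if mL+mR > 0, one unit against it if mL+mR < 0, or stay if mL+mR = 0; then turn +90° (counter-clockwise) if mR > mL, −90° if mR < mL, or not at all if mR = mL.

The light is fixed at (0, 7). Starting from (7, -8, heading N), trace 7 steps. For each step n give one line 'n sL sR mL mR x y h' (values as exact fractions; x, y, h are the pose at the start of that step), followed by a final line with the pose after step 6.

n=0: pose=(7,-8,N); sL=20/97, sR=4/25; mL=-10/97, mR=306/2425; mL+mR=56/2425 → advance +1; mR−mL=556/2425 → turn +1·90°
n=1: pose=(7,-7,W); sL=40/281, sR=40/169; mL=-20/281, mR=1140/47489; mL+mR=-2240/47489 → advance -1; mR−mL=4520/47489 → turn +1·90°
n=2: pose=(8,-7,S); sL=10/89, sR=10/73; mL=-5/89, mR=285/6497; mL+mR=-80/6497 → advance -1; mR−mL=650/6497 → turn +1·90°
n=3: pose=(8,-6,E); sL=40/221, sR=8/65; mL=-20/221, mR=132/1105; mL+mR=32/1105 → advance +1; mR−mL=232/1105 → turn +1·90°
n=4: pose=(9,-6,N); sL=4/17, sR=20/121; mL=-2/17, mR=314/2057; mL+mR=72/2057 → advance +1; mR−mL=556/2057 → turn +1·90°
n=5: pose=(9,-5,W); sL=8/49, sR=40/149; mL=-4/49, mR=212/7301; mL+mR=-384/7301 → advance -1; mR−mL=808/7301 → turn +1·90°
n=6: pose=(10,-5,S); sL=2/17, sR=2/13; mL=-1/17, mR=9/221; mL+mR=-4/221 → advance -1; mR−mL=22/221 → turn +1·90°

0 20/97 4/25 -10/97 306/2425 7 -8 N
1 40/281 40/169 -20/281 1140/47489 7 -7 W
2 10/89 10/73 -5/89 285/6497 8 -7 S
3 40/221 8/65 -20/221 132/1105 8 -6 E
4 4/17 20/121 -2/17 314/2057 9 -6 N
5 8/49 40/149 -4/49 212/7301 9 -5 W
6 2/17 2/13 -1/17 9/221 10 -5 S
final 10 -4 E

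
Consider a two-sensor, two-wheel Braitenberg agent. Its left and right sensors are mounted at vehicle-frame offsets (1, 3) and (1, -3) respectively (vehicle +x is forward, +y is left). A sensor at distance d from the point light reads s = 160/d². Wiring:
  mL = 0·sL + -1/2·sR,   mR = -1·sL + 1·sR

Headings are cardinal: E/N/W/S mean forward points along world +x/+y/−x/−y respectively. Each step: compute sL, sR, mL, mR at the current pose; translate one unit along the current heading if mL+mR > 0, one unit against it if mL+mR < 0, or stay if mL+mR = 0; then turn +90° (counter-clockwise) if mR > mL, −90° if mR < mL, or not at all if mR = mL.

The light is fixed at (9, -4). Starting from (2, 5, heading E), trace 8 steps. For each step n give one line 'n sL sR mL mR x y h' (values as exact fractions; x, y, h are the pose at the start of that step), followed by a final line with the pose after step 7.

0 8/9 20/9 -10/9 4/3 2 5 E
1 160/181 160/109 -80/109 11520/19729 3 5 N
2 80/37 16/17 -8/17 -768/629 3 4 W
3 32/29 32/17 -16/17 384/493 4 4 N
4 40/13 20/17 -10/17 -420/221 4 3 W
5 160/113 32/13 -16/13 1536/1469 5 3 N
6 80/17 80/53 -40/53 -2880/901 5 2 W
7 32/17 160/49 -80/49 1152/833 6 2 N
final 6 1 W

n=0: pose=(2,5,E); sL=8/9, sR=20/9; mL=-10/9, mR=4/3; mL+mR=2/9 → advance +1; mR−mL=22/9 → turn +1·90°
n=1: pose=(3,5,N); sL=160/181, sR=160/109; mL=-80/109, mR=11520/19729; mL+mR=-2960/19729 → advance -1; mR−mL=26000/19729 → turn +1·90°
n=2: pose=(3,4,W); sL=80/37, sR=16/17; mL=-8/17, mR=-768/629; mL+mR=-1064/629 → advance -1; mR−mL=-472/629 → turn -1·90°
n=3: pose=(4,4,N); sL=32/29, sR=32/17; mL=-16/17, mR=384/493; mL+mR=-80/493 → advance -1; mR−mL=848/493 → turn +1·90°
n=4: pose=(4,3,W); sL=40/13, sR=20/17; mL=-10/17, mR=-420/221; mL+mR=-550/221 → advance -1; mR−mL=-290/221 → turn -1·90°
n=5: pose=(5,3,N); sL=160/113, sR=32/13; mL=-16/13, mR=1536/1469; mL+mR=-272/1469 → advance -1; mR−mL=3344/1469 → turn +1·90°
n=6: pose=(5,2,W); sL=80/17, sR=80/53; mL=-40/53, mR=-2880/901; mL+mR=-3560/901 → advance -1; mR−mL=-2200/901 → turn -1·90°
n=7: pose=(6,2,N); sL=32/17, sR=160/49; mL=-80/49, mR=1152/833; mL+mR=-208/833 → advance -1; mR−mL=2512/833 → turn +1·90°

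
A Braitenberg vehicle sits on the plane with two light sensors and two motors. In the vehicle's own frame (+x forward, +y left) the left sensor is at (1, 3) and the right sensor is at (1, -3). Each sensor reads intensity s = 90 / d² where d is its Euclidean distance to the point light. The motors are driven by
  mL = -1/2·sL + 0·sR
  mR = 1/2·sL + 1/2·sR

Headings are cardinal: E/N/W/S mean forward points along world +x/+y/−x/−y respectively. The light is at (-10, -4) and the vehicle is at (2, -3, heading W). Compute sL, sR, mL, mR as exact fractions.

left sensor world pos  = (1, -6); dL² = 125
right sensor world pos = (1, 0); dR² = 137
sL = 90/125 = 18/25
sR = 90/137 = 90/137
mL = -1/2·sL + 0·sR = -9/25
mR = 1/2·sL + 1/2·sR = 2358/3425

18/25 90/137 -9/25 2358/3425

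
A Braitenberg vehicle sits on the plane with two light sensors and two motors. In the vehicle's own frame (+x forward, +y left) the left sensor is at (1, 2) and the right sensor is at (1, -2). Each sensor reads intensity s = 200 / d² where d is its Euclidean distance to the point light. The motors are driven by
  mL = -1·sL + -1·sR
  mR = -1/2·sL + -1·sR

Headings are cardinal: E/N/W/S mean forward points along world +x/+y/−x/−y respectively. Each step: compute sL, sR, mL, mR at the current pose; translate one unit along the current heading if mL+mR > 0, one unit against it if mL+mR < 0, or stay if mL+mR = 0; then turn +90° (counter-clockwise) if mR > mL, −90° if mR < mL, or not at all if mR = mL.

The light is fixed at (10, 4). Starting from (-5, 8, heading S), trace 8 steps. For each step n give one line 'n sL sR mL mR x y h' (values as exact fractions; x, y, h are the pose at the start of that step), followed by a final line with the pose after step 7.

n=0: pose=(-5,8,S); sL=100/89, sR=100/149; mL=-23800/13261, mR=-16350/13261; mL+mR=-40150/13261 → advance -1; mR−mL=50/89 → turn +1·90°
n=1: pose=(-5,9,E); sL=40/49, sR=40/41; mL=-3600/2009, mR=-2780/2009; mL+mR=-6380/2009 → advance -1; mR−mL=20/49 → turn +1·90°
n=2: pose=(-6,9,N); sL=5/9, sR=25/29; mL=-370/261, mR=-595/522; mL+mR=-445/174 → advance -1; mR−mL=5/18 → turn +1·90°
n=3: pose=(-6,8,W); sL=200/293, sR=8/13; mL=-4944/3809, mR=-3644/3809; mL+mR=-8588/3809 → advance -1; mR−mL=100/293 → turn +1·90°
n=4: pose=(-5,8,S); sL=100/89, sR=100/149; mL=-23800/13261, mR=-16350/13261; mL+mR=-40150/13261 → advance -1; mR−mL=50/89 → turn +1·90°
n=5: pose=(-5,9,E); sL=40/49, sR=40/41; mL=-3600/2009, mR=-2780/2009; mL+mR=-6380/2009 → advance -1; mR−mL=20/49 → turn +1·90°
n=6: pose=(-6,9,N); sL=5/9, sR=25/29; mL=-370/261, mR=-595/522; mL+mR=-445/174 → advance -1; mR−mL=5/18 → turn +1·90°
n=7: pose=(-6,8,W); sL=200/293, sR=8/13; mL=-4944/3809, mR=-3644/3809; mL+mR=-8588/3809 → advance -1; mR−mL=100/293 → turn +1·90°

0 100/89 100/149 -23800/13261 -16350/13261 -5 8 S
1 40/49 40/41 -3600/2009 -2780/2009 -5 9 E
2 5/9 25/29 -370/261 -595/522 -6 9 N
3 200/293 8/13 -4944/3809 -3644/3809 -6 8 W
4 100/89 100/149 -23800/13261 -16350/13261 -5 8 S
5 40/49 40/41 -3600/2009 -2780/2009 -5 9 E
6 5/9 25/29 -370/261 -595/522 -6 9 N
7 200/293 8/13 -4944/3809 -3644/3809 -6 8 W
final -5 8 S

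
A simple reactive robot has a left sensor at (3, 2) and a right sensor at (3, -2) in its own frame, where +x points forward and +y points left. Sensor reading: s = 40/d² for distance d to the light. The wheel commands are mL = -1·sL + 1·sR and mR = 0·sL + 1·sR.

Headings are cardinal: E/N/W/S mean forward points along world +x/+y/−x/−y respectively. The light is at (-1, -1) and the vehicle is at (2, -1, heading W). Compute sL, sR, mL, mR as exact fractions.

left sensor world pos  = (-1, -3); dL² = 4
right sensor world pos = (-1, 1); dR² = 4
sL = 40/4 = 10
sR = 40/4 = 10
mL = -1·sL + 1·sR = 0
mR = 0·sL + 1·sR = 10

10 10 0 10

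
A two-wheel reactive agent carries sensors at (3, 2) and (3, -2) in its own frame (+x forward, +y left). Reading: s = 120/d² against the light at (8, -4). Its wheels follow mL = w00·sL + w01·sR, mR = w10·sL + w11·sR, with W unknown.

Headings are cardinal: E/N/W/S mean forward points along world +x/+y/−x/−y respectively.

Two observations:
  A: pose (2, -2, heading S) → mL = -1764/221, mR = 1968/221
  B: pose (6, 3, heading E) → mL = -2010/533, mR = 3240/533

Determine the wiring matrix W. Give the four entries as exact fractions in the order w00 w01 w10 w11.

obs A: pose=(2,-2,S) → sL=120/17, sR=24/13, mL=-1764/221, mR=1968/221
obs B: pose=(6,3,E) → sL=60/41, sR=60/13, mL=-2010/533, mR=3240/533
sensor matrix S = [[120/17, 24/13], [60/41, 60/13]]; det S = 270720/9061
solve [mL_A; mL_B] = S·[w00; w01] and [mR_A; mR_B] = S·[w10; w11]:
  w00 = -1, w01 = -1/2, w10 = 1, w11 = 1

-1 -1/2 1 1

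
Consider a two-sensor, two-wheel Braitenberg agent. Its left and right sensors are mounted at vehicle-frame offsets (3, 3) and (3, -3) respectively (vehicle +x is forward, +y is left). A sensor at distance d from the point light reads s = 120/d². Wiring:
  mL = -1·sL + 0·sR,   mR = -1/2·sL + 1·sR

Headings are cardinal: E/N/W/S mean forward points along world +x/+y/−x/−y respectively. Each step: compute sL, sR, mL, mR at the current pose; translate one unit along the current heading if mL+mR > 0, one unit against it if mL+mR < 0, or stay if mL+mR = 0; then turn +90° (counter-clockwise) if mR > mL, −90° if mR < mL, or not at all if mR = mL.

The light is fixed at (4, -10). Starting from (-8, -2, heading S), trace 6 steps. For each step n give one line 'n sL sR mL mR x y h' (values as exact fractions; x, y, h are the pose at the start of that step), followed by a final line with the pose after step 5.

n=0: pose=(-8,-2,S); sL=60/53, sR=12/25; mL=-60/53, mR=-114/1325; mL+mR=-1614/1325 → advance -1; mR−mL=1386/1325 → turn +1·90°
n=1: pose=(-8,-1,E); sL=8/15, sR=40/39; mL=-8/15, mR=148/195; mL+mR=44/195 → advance +1; mR−mL=84/65 → turn +1·90°
n=2: pose=(-7,-1,N); sL=6/17, sR=15/26; mL=-6/17, mR=177/442; mL+mR=21/442 → advance +1; mR−mL=333/442 → turn +1·90°
n=3: pose=(-7,0,W); sL=24/49, sR=24/73; mL=-24/49, mR=300/3577; mL+mR=-1452/3577 → advance -1; mR−mL=2052/3577 → turn +1·90°
n=4: pose=(-6,0,S); sL=60/49, sR=60/109; mL=-60/49, mR=-330/5341; mL+mR=-6870/5341 → advance -1; mR−mL=6210/5341 → turn +1·90°
n=5: pose=(-6,1,E); sL=24/49, sR=120/113; mL=-24/49, mR=4524/5537; mL+mR=1812/5537 → advance +1; mR−mL=7236/5537 → turn +1·90°

0 60/53 12/25 -60/53 -114/1325 -8 -2 S
1 8/15 40/39 -8/15 148/195 -8 -1 E
2 6/17 15/26 -6/17 177/442 -7 -1 N
3 24/49 24/73 -24/49 300/3577 -7 0 W
4 60/49 60/109 -60/49 -330/5341 -6 0 S
5 24/49 120/113 -24/49 4524/5537 -6 1 E
final -5 1 N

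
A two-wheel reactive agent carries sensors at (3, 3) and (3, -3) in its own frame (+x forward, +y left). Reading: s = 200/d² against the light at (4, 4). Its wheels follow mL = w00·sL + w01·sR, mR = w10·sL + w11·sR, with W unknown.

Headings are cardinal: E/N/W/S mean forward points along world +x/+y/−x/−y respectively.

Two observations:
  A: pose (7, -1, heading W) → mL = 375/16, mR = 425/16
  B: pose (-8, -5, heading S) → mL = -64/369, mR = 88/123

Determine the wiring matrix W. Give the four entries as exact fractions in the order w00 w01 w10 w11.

obs A: pose=(7,-1,W) → sL=25/8, sR=50, mL=375/16, mR=425/16
obs B: pose=(-8,-5,S) → sL=8/9, sR=200/369, mL=-64/369, mR=88/123
sensor matrix S = [[25/8, 50], [8/9, 200/369]]; det S = -15775/369
solve [mL_A; mL_B] = S·[w00; w01] and [mR_A; mR_B] = S·[w10; w11]:
  w00 = -1/2, w01 = 1/2, w10 = 1/2, w11 = 1/2

-1/2 1/2 1/2 1/2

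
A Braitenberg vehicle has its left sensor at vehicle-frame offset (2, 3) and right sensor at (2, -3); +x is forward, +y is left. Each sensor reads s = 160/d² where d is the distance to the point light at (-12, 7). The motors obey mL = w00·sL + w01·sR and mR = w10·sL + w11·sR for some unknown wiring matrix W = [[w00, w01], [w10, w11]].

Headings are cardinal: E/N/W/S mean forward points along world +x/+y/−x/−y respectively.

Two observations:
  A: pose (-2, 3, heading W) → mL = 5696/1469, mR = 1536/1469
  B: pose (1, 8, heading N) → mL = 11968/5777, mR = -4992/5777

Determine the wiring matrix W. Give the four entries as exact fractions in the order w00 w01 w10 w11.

1 1 -1 1

obs A: pose=(-2,3,W) → sL=160/113, sR=32/13, mL=5696/1469, mR=1536/1469
obs B: pose=(1,8,N) → sL=160/109, sR=32/53, mL=11968/5777, mR=-4992/5777
sensor matrix S = [[160/113, 32/13], [160/109, 32/53]]; det S = -23408640/8486413
solve [mL_A; mL_B] = S·[w00; w01] and [mR_A; mR_B] = S·[w10; w11]:
  w00 = 1, w01 = 1, w10 = -1, w11 = 1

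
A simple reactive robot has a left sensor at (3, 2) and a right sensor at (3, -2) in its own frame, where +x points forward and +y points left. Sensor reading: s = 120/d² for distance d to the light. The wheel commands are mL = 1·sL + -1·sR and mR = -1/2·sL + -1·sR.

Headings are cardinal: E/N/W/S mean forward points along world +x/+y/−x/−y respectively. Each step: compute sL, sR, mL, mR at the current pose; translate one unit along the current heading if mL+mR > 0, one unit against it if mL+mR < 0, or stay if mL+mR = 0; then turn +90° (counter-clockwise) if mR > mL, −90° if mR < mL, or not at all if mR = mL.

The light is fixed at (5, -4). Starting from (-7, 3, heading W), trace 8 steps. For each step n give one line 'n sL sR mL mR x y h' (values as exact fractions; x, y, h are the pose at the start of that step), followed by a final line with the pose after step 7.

0 12/25 20/51 112/1275 -806/1275 -7 3 W
1 120/269 120/181 -10560/48689 -43140/48689 -6 3 N
2 15/16 3/2 -9/16 -63/32 -6 2 E
3 120/109 24/41 2304/4469 -5076/4469 -7 2 S
4 12/25 20/51 112/1275 -806/1275 -7 3 W
5 120/269 120/181 -10560/48689 -43140/48689 -6 3 N
6 15/16 3/2 -9/16 -63/32 -6 2 E
7 120/109 24/41 2304/4469 -5076/4469 -7 2 S
final -7 3 W

n=0: pose=(-7,3,W); sL=12/25, sR=20/51; mL=112/1275, mR=-806/1275; mL+mR=-694/1275 → advance -1; mR−mL=-18/25 → turn -1·90°
n=1: pose=(-6,3,N); sL=120/269, sR=120/181; mL=-10560/48689, mR=-43140/48689; mL+mR=-53700/48689 → advance -1; mR−mL=-180/269 → turn -1·90°
n=2: pose=(-6,2,E); sL=15/16, sR=3/2; mL=-9/16, mR=-63/32; mL+mR=-81/32 → advance -1; mR−mL=-45/32 → turn -1·90°
n=3: pose=(-7,2,S); sL=120/109, sR=24/41; mL=2304/4469, mR=-5076/4469; mL+mR=-2772/4469 → advance -1; mR−mL=-180/109 → turn -1·90°
n=4: pose=(-7,3,W); sL=12/25, sR=20/51; mL=112/1275, mR=-806/1275; mL+mR=-694/1275 → advance -1; mR−mL=-18/25 → turn -1·90°
n=5: pose=(-6,3,N); sL=120/269, sR=120/181; mL=-10560/48689, mR=-43140/48689; mL+mR=-53700/48689 → advance -1; mR−mL=-180/269 → turn -1·90°
n=6: pose=(-6,2,E); sL=15/16, sR=3/2; mL=-9/16, mR=-63/32; mL+mR=-81/32 → advance -1; mR−mL=-45/32 → turn -1·90°
n=7: pose=(-7,2,S); sL=120/109, sR=24/41; mL=2304/4469, mR=-5076/4469; mL+mR=-2772/4469 → advance -1; mR−mL=-180/109 → turn -1·90°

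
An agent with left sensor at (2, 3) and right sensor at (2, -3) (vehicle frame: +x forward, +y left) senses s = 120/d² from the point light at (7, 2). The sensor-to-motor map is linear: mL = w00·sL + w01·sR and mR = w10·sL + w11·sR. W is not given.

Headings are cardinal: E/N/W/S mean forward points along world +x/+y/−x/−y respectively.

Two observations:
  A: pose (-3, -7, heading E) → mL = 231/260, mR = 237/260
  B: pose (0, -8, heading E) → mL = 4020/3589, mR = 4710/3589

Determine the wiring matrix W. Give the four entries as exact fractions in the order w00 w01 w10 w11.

1/2 1/2 1 -1/2

obs A: pose=(-3,-7,E) → sL=6/5, sR=15/26, mL=231/260, mR=237/260
obs B: pose=(0,-8,E) → sL=60/37, sR=60/97, mL=4020/3589, mR=4710/3589
sensor matrix S = [[6/5, 15/26], [60/37, 60/97]]; det S = -9018/46657
solve [mL_A; mL_B] = S·[w00; w01] and [mR_A; mR_B] = S·[w10; w11]:
  w00 = 1/2, w01 = 1/2, w10 = 1, w11 = -1/2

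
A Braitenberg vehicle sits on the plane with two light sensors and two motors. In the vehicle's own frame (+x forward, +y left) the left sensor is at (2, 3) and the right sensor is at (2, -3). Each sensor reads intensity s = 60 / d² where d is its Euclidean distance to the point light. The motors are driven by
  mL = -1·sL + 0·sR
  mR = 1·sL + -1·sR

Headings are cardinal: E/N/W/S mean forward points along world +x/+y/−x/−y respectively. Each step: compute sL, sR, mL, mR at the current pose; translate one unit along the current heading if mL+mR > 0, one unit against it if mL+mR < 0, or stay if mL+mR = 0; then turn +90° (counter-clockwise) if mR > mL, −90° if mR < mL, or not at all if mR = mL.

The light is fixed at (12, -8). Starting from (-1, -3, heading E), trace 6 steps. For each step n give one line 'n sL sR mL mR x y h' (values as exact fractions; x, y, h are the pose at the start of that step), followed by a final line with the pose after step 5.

n=0: pose=(-1,-3,E); sL=12/37, sR=12/25; mL=-12/37, mR=-144/925; mL+mR=-12/25 → advance -1; mR−mL=156/925 → turn +1·90°
n=1: pose=(-2,-3,N); sL=30/169, sR=6/17; mL=-30/169, mR=-504/2873; mL+mR=-6/17 → advance -1; mR−mL=6/2873 → turn +1·90°
n=2: pose=(-2,-4,W); sL=60/257, sR=12/61; mL=-60/257, mR=576/15677; mL+mR=-12/61 → advance -1; mR−mL=4236/15677 → turn +1·90°
n=3: pose=(-1,-4,S); sL=15/26, sR=3/13; mL=-15/26, mR=9/26; mL+mR=-3/13 → advance -1; mR−mL=12/13 → turn +1·90°
n=4: pose=(-1,-3,E); sL=12/37, sR=12/25; mL=-12/37, mR=-144/925; mL+mR=-12/25 → advance -1; mR−mL=156/925 → turn +1·90°
n=5: pose=(-2,-3,N); sL=30/169, sR=6/17; mL=-30/169, mR=-504/2873; mL+mR=-6/17 → advance -1; mR−mL=6/2873 → turn +1·90°

0 12/37 12/25 -12/37 -144/925 -1 -3 E
1 30/169 6/17 -30/169 -504/2873 -2 -3 N
2 60/257 12/61 -60/257 576/15677 -2 -4 W
3 15/26 3/13 -15/26 9/26 -1 -4 S
4 12/37 12/25 -12/37 -144/925 -1 -3 E
5 30/169 6/17 -30/169 -504/2873 -2 -3 N
final -2 -4 W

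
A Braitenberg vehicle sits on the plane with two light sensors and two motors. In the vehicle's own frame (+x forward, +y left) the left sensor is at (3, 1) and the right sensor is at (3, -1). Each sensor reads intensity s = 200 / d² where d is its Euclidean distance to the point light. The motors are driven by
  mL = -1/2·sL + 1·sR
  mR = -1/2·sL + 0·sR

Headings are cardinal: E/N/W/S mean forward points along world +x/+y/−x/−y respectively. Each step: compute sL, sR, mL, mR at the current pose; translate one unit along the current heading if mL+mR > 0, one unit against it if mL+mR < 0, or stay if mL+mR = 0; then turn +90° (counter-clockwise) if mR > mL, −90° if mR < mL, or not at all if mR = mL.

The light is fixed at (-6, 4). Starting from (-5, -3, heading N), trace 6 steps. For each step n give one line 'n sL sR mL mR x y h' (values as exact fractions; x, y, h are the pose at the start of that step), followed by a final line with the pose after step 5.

n=0: pose=(-5,-3,N); sL=25/2, sR=10; mL=15/4, mR=-25/4; mL+mR=-5/2 → advance -1; mR−mL=-10 → turn -1·90°
n=1: pose=(-5,-4,E); sL=40/13, sR=200/97; mL=660/1261, mR=-20/13; mL+mR=-1280/1261 → advance -1; mR−mL=-200/97 → turn -1·90°
n=2: pose=(-6,-4,S); sL=100/61, sR=100/61; mL=50/61, mR=-50/61; mL+mR=0 → advance +0; mR−mL=-100/61 → turn -1·90°
n=3: pose=(-6,-4,W); sL=20/9, sR=100/29; mL=610/261, mR=-10/9; mL+mR=320/261 → advance +1; mR−mL=-100/29 → turn -1·90°
n=4: pose=(-7,-4,N); sL=200/29, sR=8; mL=132/29, mR=-100/29; mL+mR=32/29 → advance +1; mR−mL=-8 → turn -1·90°
n=5: pose=(-7,-3,E); sL=5, sR=50/17; mL=15/34, mR=-5/2; mL+mR=-35/17 → advance -1; mR−mL=-50/17 → turn -1·90°

0 25/2 10 15/4 -25/4 -5 -3 N
1 40/13 200/97 660/1261 -20/13 -5 -4 E
2 100/61 100/61 50/61 -50/61 -6 -4 S
3 20/9 100/29 610/261 -10/9 -6 -4 W
4 200/29 8 132/29 -100/29 -7 -4 N
5 5 50/17 15/34 -5/2 -7 -3 E
final -8 -3 S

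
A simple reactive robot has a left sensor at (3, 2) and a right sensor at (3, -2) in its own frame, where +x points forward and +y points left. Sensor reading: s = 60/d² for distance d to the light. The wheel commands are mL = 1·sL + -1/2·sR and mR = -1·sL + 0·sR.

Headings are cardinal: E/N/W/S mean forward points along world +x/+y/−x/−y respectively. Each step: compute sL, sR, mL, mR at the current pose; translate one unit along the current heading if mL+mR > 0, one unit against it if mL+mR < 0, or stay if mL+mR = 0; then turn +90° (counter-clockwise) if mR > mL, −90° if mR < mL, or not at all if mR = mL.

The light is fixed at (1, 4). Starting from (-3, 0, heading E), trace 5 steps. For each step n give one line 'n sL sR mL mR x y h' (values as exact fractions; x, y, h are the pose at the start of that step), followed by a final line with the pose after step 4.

n=0: pose=(-3,0,E); sL=12, sR=60/37; mL=414/37, mR=-12; mL+mR=-30/37 → advance -1; mR−mL=-858/37 → turn -1·90°
n=1: pose=(-4,0,S); sL=30/29, sR=30/49; mL=1035/1421, mR=-30/29; mL+mR=-15/49 → advance -1; mR−mL=-2505/1421 → turn -1·90°
n=2: pose=(-4,1,W); sL=60/89, sR=12/13; mL=246/1157, mR=-60/89; mL+mR=-6/13 → advance -1; mR−mL=-1026/1157 → turn -1·90°
n=3: pose=(-3,1,N); sL=5/3, sR=15; mL=-35/6, mR=-5/3; mL+mR=-15/2 → advance -1; mR−mL=25/6 → turn +1·90°
n=4: pose=(-3,0,W); sL=12/17, sR=60/53; mL=126/901, mR=-12/17; mL+mR=-30/53 → advance -1; mR−mL=-762/901 → turn -1·90°

0 12 60/37 414/37 -12 -3 0 E
1 30/29 30/49 1035/1421 -30/29 -4 0 S
2 60/89 12/13 246/1157 -60/89 -4 1 W
3 5/3 15 -35/6 -5/3 -3 1 N
4 12/17 60/53 126/901 -12/17 -3 0 W
final -2 0 N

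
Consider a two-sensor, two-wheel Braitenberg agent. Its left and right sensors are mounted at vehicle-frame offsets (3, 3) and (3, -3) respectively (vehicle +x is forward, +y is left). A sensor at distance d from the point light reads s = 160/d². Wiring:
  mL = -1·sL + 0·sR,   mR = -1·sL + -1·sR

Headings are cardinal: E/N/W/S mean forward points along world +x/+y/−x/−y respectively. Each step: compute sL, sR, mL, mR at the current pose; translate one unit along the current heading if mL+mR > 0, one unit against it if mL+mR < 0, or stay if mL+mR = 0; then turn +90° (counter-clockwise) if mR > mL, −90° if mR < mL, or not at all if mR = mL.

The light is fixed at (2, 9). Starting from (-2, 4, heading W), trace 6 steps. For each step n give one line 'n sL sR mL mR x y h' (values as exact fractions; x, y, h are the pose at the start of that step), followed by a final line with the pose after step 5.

0 160/113 160/53 -160/113 -26560/5989 -2 4 W
1 4 40 -4 -44 -1 4 N
2 160/9 160/81 -160/9 -1600/81 -1 3 E
3 80/41 16/13 -80/41 -1696/533 -2 3 S
4 160/113 160/53 -160/113 -26560/5989 -2 4 W
5 4 40 -4 -44 -1 4 N
final -1 3 E

n=0: pose=(-2,4,W); sL=160/113, sR=160/53; mL=-160/113, mR=-26560/5989; mL+mR=-35040/5989 → advance -1; mR−mL=-160/53 → turn -1·90°
n=1: pose=(-1,4,N); sL=4, sR=40; mL=-4, mR=-44; mL+mR=-48 → advance -1; mR−mL=-40 → turn -1·90°
n=2: pose=(-1,3,E); sL=160/9, sR=160/81; mL=-160/9, mR=-1600/81; mL+mR=-3040/81 → advance -1; mR−mL=-160/81 → turn -1·90°
n=3: pose=(-2,3,S); sL=80/41, sR=16/13; mL=-80/41, mR=-1696/533; mL+mR=-2736/533 → advance -1; mR−mL=-16/13 → turn -1·90°
n=4: pose=(-2,4,W); sL=160/113, sR=160/53; mL=-160/113, mR=-26560/5989; mL+mR=-35040/5989 → advance -1; mR−mL=-160/53 → turn -1·90°
n=5: pose=(-1,4,N); sL=4, sR=40; mL=-4, mR=-44; mL+mR=-48 → advance -1; mR−mL=-40 → turn -1·90°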